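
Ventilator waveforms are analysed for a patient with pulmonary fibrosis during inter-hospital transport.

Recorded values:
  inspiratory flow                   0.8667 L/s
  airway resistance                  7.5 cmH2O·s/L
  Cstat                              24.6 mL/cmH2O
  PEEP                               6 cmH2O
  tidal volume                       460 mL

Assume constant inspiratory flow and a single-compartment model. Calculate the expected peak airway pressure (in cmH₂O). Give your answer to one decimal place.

Equation of motion (constant flow): PIP = Vt/C + R·V̇ + PEEP.
PIP = 460/24.6 + 7.5×0.8667 + 6 = 18.699 + 6.5 + 6 = 31.199 cmH2O.

31.2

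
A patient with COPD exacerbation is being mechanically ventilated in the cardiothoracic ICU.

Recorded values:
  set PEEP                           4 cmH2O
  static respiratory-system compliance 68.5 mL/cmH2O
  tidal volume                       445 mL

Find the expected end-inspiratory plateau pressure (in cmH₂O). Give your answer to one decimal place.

Pplat = PEEP + Vt / Cstat = 4 + 445 / 68.5 = 4 + 6.496 = 10.496 cmH2O.

10.5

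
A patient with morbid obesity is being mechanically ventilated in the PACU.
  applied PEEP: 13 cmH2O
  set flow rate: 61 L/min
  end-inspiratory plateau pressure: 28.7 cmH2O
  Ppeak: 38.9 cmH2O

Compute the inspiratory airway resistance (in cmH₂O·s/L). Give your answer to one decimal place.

Flow: 61 L/min ÷ 60 = 1.0167 L/s.
Raw = (PIP − Pplat) / flow = (38.9 − 28.7) / 1.0167 = 10.2 / 1.0167 = 10.032 cmH2O·s/L.

10.0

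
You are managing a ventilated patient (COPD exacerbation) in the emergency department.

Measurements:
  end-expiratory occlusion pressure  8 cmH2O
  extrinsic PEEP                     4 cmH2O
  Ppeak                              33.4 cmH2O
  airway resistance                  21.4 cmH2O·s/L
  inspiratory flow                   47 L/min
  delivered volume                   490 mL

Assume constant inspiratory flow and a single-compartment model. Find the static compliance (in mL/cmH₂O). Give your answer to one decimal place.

56.7

Flow: 47 L/min ÷ 60 = 0.7833 L/s.
Total PEEP = 8 cmH2O (set 4 + intrinsic 4); this is the baseline alveolar pressure.
Equation of motion (constant flow): PIP = Vt/C + R·V̇ + PEEP.
Vt/C = PIP − R·V̇ − PEEP = 33.4 − 21.4×0.7833 − 8 = 33.4 − 16.763 − 8 = 8.637 cmH2O.
C = Vt / 8.637 = 490 / 8.637 = 56.733 mL/cmH2O.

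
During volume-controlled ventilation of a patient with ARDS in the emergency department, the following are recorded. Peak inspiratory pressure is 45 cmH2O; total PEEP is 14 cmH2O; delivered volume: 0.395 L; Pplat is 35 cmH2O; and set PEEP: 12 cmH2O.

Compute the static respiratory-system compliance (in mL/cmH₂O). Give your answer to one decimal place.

End-expiratory occlusion gives total PEEP = 14 cmH2O (intrinsic PEEP = 14 − 12 = 2). Use total PEEP for the elastic gradient.
Cstat = Vt / (Pplat − PEEPtotal) = 395 / (35 − 14) = 395 / 21.0 = 18.81 mL/cmH2O.

18.8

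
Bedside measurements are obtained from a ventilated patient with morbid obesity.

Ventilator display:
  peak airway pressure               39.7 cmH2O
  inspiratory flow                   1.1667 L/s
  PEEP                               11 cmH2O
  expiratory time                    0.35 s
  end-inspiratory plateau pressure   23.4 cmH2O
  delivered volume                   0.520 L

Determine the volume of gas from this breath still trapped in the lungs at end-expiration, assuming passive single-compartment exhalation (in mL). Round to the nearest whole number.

R = (PIP − Pplat)/V̇ = (39.7 − 23.4) / 1.1667 = 16.3/1.1667 = 13.971 cmH2O·s/L.
C = Vt/(Pplat − PEEP) = 520.0 / (23.4 − 11) = 520.0/12.4 = 41.935 mL/cmH2O.
τ = R × C = 13.971 × 0.04194 L/cmH2O = 0.5859 s.
Fraction remaining = e^(−Te/τ) = e^(−0.35/0.5859) = 0.5503.
Trapped volume = 520.0 × 0.5503 = 286.16 mL.

286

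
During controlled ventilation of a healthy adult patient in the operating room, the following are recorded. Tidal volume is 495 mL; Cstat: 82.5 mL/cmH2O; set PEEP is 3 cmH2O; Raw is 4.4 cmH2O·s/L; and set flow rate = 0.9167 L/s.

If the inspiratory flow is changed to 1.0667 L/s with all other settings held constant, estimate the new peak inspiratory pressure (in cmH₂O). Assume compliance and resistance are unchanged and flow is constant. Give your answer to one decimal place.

13.7

PIP = Vt/C + R·V̇ + PEEP (constant-flow equation of motion).
Only the resistive term changes: ΔPIP = R × ΔV̇ = 4.4 × (1.0667 − 0.9167) = 4.4 × 0.15 = 0.66 cmH2O.
Original PIP = 495/82.5 + 4.4×0.9167 + 3 = 13.033 cmH2O; new PIP = 13.033 + (0.66) = 13.693 cmH2O.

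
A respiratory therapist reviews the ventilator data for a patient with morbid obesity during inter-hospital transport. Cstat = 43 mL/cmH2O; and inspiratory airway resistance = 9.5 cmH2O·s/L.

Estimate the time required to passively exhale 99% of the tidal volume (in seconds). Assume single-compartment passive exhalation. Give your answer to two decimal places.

1.88

τ = R × C = 9.5 × 43 mL/cmH2O = 9.5 × 0.043 L/cmH2O = 0.4085 s.
Exhaled fraction f = 1 − e^(−t/τ) → t = −τ·ln(1 − f) = −0.4085·ln(0.01) = 1.881 s.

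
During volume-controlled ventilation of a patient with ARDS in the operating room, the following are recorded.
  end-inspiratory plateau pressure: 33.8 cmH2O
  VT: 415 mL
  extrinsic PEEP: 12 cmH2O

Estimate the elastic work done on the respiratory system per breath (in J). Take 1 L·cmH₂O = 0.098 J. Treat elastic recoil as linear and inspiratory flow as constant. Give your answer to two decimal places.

Elastic work ≈ ½ × (Pplat − PEEP) × Vt = 0.5 × (33.8 − 12) × 0.415 L = 0.5 × 21.8 × 0.415 = 4.524 L·cmH2O.
× 0.098 J/(L·cmH2O) → 0.4434 J.

0.44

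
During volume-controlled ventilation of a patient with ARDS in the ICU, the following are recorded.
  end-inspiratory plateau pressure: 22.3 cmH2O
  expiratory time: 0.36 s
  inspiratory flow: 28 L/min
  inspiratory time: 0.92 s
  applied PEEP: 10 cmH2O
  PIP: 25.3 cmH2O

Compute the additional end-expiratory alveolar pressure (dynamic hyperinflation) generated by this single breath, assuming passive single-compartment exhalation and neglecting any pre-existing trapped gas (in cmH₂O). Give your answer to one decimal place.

Flow: 28 L/min ÷ 60 = 0.4667 L/s.
Vt = flow × Ti = 0.4667 L/s × 0.92 s × 1000 mL/L = 429.36 mL.
R = (PIP − Pplat)/V̇ = (25.3 − 22.3) / 0.4667 = 3.0/0.4667 = 6.428 cmH2O·s/L.
C = Vt/(Pplat − PEEP) = 429.36 / (22.3 − 10) = 429.36/12.3 = 34.907 mL/cmH2O.
τ = R × C = 6.428 × 0.03491 L/cmH2O = 0.2244 s.
Fraction remaining = e^(−Te/τ) = e^(−0.36/0.2244) = 0.201; trapped volume = 429.36 × 0.201 = 86.301 mL.
Additional alveolar pressure from trapping ≈ V_trapped / C = 86.301 / 34.907 = 2.472 cmH2O.

2.5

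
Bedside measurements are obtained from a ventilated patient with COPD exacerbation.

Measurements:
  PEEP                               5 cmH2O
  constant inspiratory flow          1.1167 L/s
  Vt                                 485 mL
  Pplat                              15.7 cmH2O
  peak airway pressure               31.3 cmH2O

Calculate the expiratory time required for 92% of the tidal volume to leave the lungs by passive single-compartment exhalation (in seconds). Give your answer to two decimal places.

R = (PIP − Pplat)/V̇ = (31.3 − 15.7) / 1.1167 = 15.6/1.1167 = 13.97 cmH2O·s/L.
C = Vt/(Pplat − PEEP) = 485.0 / (15.7 − 5) = 485.0/10.7 = 45.327 mL/cmH2O.
τ = R × C = 13.97 × 0.04533 L/cmH2O = 0.6333 s.
t = −τ·ln(1 − 0.92) = −0.6333·ln(0.08) = 1.6 s.

1.60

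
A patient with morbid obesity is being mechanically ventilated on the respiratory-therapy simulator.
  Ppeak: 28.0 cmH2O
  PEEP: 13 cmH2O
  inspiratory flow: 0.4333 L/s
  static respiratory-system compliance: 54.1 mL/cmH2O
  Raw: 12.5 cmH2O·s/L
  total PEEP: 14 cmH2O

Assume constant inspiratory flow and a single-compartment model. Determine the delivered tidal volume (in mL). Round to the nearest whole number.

Total PEEP = 14 cmH2O (set 13 + intrinsic 1); this is the baseline alveolar pressure.
Equation of motion (constant flow): PIP = Vt/C + R·V̇ + PEEP.
Vt/C = PIP − R·V̇ − PEEP = 28.0 − 5.416 − 14 = 8.584 cmH2O.
Vt = C × 8.584 = 54.1 × 8.584 = 464.39 mL.

464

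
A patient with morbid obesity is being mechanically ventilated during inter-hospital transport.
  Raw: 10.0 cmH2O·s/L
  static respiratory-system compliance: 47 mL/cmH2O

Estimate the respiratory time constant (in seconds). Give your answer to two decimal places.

0.47

τ = R × C = 10.0 × 47 mL/cmH2O = 10.0 × 0.047 L/cmH2O = 0.47 s.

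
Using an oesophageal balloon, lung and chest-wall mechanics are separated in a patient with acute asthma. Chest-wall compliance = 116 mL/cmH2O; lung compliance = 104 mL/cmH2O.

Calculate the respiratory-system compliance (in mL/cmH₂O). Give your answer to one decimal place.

54.8

Lung and chest wall are elastances in series: 1/Crs = 1/CL + 1/Ccw.
1/Crs = 1/104 + 1/116 = 0.01824.
Crs = 54.825 mL/cmH2O.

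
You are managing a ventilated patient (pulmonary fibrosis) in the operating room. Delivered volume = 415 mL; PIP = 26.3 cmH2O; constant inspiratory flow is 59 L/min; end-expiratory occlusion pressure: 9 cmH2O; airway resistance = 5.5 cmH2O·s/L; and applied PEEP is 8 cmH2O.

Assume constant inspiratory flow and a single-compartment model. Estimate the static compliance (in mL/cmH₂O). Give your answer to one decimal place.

34.9

Flow: 59 L/min ÷ 60 = 0.9833 L/s.
Total PEEP = 9 cmH2O (set 8 + intrinsic 1); this is the baseline alveolar pressure.
Equation of motion (constant flow): PIP = Vt/C + R·V̇ + PEEP.
Vt/C = PIP − R·V̇ − PEEP = 26.3 − 5.5×0.9833 − 9 = 26.3 − 5.408 − 9 = 11.892 cmH2O.
C = Vt / 11.892 = 415 / 11.892 = 34.897 mL/cmH2O.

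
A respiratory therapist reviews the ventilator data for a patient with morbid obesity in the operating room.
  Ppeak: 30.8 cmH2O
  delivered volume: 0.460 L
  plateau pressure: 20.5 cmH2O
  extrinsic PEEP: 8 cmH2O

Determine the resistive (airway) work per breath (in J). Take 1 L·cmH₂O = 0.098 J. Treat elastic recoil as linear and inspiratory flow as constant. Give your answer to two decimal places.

0.46

With constant inspiratory flow the resistive pressure is constant at PIP − Pplat = 30.8 − 20.5 = 10.3 cmH2O, so resistive work = 10.3 × 0.460 = 4.738 L·cmH2O.
× 0.098 J/(L·cmH2O) → 0.4643 J.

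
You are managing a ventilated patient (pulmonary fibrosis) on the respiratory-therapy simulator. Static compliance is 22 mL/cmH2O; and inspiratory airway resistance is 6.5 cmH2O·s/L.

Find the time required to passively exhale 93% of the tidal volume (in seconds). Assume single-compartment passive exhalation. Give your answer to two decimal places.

0.38

τ = R × C = 6.5 × 22 mL/cmH2O = 6.5 × 0.022 L/cmH2O = 0.143 s.
Exhaled fraction f = 1 − e^(−t/τ) → t = −τ·ln(1 − f) = −0.143·ln(0.07) = 0.3803 s.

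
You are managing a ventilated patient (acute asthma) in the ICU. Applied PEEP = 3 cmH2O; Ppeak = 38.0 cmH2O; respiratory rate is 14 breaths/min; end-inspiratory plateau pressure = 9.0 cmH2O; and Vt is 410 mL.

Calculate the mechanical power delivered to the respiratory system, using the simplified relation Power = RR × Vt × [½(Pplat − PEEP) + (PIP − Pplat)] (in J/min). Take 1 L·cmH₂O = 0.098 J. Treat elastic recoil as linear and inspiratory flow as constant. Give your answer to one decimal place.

18.0

Per-breath work = Vt × [½(Pplat−PEEP) + (PIP−Pplat)] = 0.410 × [0.5×6.0 + 29.0] = 0.410 × 32.0 = 13.12 L·cmH2O.
Power = 14 × 13.12 = 183.68 L·cmH2O/min.
× 0.098 J/(L·cmH2O) → 18.001 J/min.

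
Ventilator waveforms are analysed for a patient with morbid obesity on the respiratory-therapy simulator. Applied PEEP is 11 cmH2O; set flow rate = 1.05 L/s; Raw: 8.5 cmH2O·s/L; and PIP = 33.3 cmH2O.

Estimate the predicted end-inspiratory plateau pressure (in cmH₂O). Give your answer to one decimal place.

24.4

Pplat = PIP − Raw × flow = 33.3 − 8.5 × 1.05 = 33.3 − 8.925 = 24.375 cmH2O.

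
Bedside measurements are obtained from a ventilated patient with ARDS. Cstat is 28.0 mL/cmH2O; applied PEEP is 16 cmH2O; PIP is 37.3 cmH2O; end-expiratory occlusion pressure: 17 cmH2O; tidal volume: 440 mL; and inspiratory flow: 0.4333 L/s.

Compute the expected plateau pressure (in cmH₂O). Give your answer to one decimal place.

32.7

End-expiratory occlusion gives total PEEP = 17 cmH2O (intrinsic PEEP = 17 − 16 = 1). Use total PEEP for the elastic gradient.
Pplat = PEEPtotal + Vt / Cstat = 17 + 440 / 28.0 = 17 + 15.714 = 32.714 cmH2O.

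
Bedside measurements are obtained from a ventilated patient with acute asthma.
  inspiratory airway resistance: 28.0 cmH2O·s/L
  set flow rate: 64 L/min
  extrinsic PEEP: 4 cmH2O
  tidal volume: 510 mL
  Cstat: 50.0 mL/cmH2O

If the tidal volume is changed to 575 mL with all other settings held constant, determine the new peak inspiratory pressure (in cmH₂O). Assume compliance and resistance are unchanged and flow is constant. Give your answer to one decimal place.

45.4

Flow: 64 L/min ÷ 60 = 1.0667 L/s.
PIP = Vt/C + R·V̇ + PEEP (constant-flow equation of motion).
Only the elastic term changes: ΔPIP = ΔVt / C = (575 − 510) / 50.0 = 1.3 cmH2O.
Original PIP = 510/50.0 + 28.0×1.0667 + 4 = 44.068 cmH2O; new PIP = 44.068 + (1.3) = 45.368 cmH2O.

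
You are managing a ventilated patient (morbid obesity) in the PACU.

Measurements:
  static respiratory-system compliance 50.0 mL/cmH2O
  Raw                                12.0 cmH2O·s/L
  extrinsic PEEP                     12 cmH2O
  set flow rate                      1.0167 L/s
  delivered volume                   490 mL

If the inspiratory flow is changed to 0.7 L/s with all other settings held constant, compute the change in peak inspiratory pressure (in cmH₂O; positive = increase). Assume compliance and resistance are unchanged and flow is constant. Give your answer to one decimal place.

PIP = Vt/C + R·V̇ + PEEP (constant-flow equation of motion).
Only the resistive term changes: ΔPIP = R × ΔV̇ = 12.0 × (0.7 − 1.0167) = 12.0 × -0.3167 = -3.8 cmH2O.

-3.8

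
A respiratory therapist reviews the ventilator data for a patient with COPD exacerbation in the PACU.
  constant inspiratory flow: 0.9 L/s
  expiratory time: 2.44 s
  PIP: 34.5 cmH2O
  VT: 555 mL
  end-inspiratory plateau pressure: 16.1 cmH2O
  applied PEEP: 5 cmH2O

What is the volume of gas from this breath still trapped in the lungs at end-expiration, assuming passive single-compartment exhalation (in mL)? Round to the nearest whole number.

51

R = (PIP − Pplat)/V̇ = (34.5 − 16.1) / 0.9 = 18.4/0.9 = 20.444 cmH2O·s/L.
C = Vt/(Pplat − PEEP) = 555.0 / (16.1 − 5) = 555.0/11.1 = 50.0 mL/cmH2O.
τ = R × C = 20.444 × 0.05 L/cmH2O = 1.022 s.
Fraction remaining = e^(−Te/τ) = e^(−2.44/1.022) = 0.09186.
Trapped volume = 555.0 × 0.09186 = 50.982 mL.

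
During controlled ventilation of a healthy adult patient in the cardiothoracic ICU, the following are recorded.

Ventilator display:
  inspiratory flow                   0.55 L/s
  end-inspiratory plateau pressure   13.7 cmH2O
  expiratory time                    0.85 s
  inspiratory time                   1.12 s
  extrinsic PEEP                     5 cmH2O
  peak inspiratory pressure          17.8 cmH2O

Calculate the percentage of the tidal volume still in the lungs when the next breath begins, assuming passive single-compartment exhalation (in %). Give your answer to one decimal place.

Vt = flow × Ti = 0.55 L/s × 1.12 s × 1000 mL/L = 616.0 mL.
R = (PIP − Pplat)/V̇ = (17.8 − 13.7) / 0.55 = 4.1/0.55 = 7.455 cmH2O·s/L.
C = Vt/(Pplat − PEEP) = 616.0 / (13.7 − 5) = 616.0/8.7 = 70.805 mL/cmH2O.
τ = R × C = 7.455 × 0.07081 L/cmH2O = 0.5279 s.
Fraction remaining at end-expiration = e^(−Te/τ) = e^(−0.85/0.5279) = 0.1999 → 19.99%.

20.0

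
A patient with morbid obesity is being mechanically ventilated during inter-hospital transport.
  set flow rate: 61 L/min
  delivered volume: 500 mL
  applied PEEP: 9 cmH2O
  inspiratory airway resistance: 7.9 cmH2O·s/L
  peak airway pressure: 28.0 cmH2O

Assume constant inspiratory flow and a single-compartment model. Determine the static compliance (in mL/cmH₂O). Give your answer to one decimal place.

45.6

Flow: 61 L/min ÷ 60 = 1.0167 L/s.
Equation of motion (constant flow): PIP = Vt/C + R·V̇ + PEEP.
Vt/C = PIP − R·V̇ − PEEP = 28.0 − 7.9×1.0167 − 9 = 28.0 − 8.032 − 9 = 10.968 cmH2O.
C = Vt / 10.968 = 500 / 10.968 = 45.587 mL/cmH2O.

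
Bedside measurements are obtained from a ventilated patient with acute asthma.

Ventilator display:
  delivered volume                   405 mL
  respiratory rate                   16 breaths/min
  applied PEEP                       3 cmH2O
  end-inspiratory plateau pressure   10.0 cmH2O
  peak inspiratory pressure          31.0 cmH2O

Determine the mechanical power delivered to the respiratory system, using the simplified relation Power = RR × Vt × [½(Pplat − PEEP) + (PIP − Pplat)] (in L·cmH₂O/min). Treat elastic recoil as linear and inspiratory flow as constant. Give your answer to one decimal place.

Per-breath work = Vt × [½(Pplat−PEEP) + (PIP−Pplat)] = 0.405 × [0.5×7.0 + 21.0] = 0.405 × 24.5 = 9.923 L·cmH2O.
Power = 16 × 9.923 = 158.77 L·cmH2O/min.

158.8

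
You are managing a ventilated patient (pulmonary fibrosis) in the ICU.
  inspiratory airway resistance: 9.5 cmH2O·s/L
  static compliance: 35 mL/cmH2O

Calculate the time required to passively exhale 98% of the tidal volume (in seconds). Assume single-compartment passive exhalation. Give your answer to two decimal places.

τ = R × C = 9.5 × 35 mL/cmH2O = 9.5 × 0.035 L/cmH2O = 0.3325 s.
Exhaled fraction f = 1 − e^(−t/τ) → t = −τ·ln(1 − f) = −0.3325·ln(0.02) = 1.301 s.

1.30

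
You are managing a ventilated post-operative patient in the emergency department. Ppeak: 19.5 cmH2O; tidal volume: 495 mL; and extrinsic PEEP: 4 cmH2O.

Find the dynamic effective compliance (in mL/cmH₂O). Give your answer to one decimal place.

31.9

Dynamic compliance = Vt / (PIP − PEEP) = 495 / (19.5 − 4) = 495 / 15.5 = 31.935 mL/cmH2O.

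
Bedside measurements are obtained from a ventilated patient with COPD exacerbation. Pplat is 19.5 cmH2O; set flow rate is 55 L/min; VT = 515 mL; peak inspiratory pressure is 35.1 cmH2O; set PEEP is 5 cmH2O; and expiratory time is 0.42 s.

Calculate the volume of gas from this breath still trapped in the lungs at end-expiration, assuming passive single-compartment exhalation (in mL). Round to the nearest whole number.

Flow: 55 L/min ÷ 60 = 0.9167 L/s.
R = (PIP − Pplat)/V̇ = (35.1 − 19.5) / 0.9167 = 15.6/0.9167 = 17.018 cmH2O·s/L.
C = Vt/(Pplat − PEEP) = 515.0 / (19.5 − 5) = 515.0/14.5 = 35.517 mL/cmH2O.
τ = R × C = 17.018 × 0.03552 L/cmH2O = 0.6045 s.
Fraction remaining = e^(−Te/τ) = e^(−0.42/0.6045) = 0.4992.
Trapped volume = 515.0 × 0.4992 = 257.09 mL.

257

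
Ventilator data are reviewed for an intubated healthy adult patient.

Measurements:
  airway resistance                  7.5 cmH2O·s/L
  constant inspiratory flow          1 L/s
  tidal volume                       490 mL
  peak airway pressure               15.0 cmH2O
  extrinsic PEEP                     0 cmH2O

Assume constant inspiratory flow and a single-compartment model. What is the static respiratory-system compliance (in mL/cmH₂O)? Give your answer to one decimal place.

Equation of motion (constant flow): PIP = Vt/C + R·V̇ + PEEP.
Vt/C = PIP − R·V̇ − PEEP = 15.0 − 7.5×1 − 0 = 15.0 − 7.5 − 0 = 7.5 cmH2O.
C = Vt / 7.5 = 490 / 7.5 = 65.333 mL/cmH2O.

65.3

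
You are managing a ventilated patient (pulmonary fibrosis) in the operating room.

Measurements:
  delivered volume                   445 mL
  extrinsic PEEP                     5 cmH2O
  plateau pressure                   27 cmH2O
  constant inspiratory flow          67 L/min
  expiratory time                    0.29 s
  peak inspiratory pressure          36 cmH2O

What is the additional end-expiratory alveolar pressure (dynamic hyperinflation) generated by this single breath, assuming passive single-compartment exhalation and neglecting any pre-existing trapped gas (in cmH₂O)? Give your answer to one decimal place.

3.7

Flow: 67 L/min ÷ 60 = 1.1167 L/s.
R = (PIP − Pplat)/V̇ = (36 − 27) / 1.1167 = 9.0/1.1167 = 8.059 cmH2O·s/L.
C = Vt/(Pplat − PEEP) = 445.0 / (27 − 5) = 445.0/22.0 = 20.227 mL/cmH2O.
τ = R × C = 8.059 × 0.02023 L/cmH2O = 0.163 s.
Fraction remaining = e^(−Te/τ) = e^(−0.29/0.163) = 0.1688; trapped volume = 445.0 × 0.1688 = 75.116 mL.
Additional alveolar pressure from trapping ≈ V_trapped / C = 75.116 / 20.227 = 3.714 cmH2O.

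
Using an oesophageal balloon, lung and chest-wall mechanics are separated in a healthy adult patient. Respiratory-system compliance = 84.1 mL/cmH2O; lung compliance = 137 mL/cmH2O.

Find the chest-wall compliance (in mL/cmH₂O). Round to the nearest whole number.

218

1/Ccw = 1/Crs − 1/CL.
1/Ccw = 1/84.1 − 1/137 = 0.004591.
Ccw = 217.82 mL/cmH2O.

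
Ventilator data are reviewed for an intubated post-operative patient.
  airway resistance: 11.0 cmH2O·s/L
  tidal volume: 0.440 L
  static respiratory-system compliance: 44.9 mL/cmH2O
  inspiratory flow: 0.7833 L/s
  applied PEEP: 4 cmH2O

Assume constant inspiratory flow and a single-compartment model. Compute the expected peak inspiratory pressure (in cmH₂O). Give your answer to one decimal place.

Equation of motion (constant flow): PIP = Vt/C + R·V̇ + PEEP.
PIP = 440/44.9 + 11.0×0.7833 + 4 = 9.8 + 8.616 + 4 = 22.416 cmH2O.

22.4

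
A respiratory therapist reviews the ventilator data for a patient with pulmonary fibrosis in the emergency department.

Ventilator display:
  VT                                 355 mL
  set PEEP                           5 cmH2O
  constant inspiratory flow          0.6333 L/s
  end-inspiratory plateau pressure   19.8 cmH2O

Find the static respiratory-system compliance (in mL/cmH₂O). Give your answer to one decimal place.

24.0

Cstat = Vt / (Pplat − PEEP) = 355 / (19.8 − 5) = 355 / 14.8 = 23.986 mL/cmH2O.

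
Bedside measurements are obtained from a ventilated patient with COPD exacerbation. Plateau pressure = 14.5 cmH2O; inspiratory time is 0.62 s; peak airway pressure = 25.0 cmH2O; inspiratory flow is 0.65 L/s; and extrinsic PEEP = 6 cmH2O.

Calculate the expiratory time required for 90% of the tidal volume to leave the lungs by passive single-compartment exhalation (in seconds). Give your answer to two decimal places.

1.76

Vt = flow × Ti = 0.65 L/s × 0.62 s × 1000 mL/L = 403.0 mL.
R = (PIP − Pplat)/V̇ = (25.0 − 14.5) / 0.65 = 10.5/0.65 = 16.154 cmH2O·s/L.
C = Vt/(Pplat − PEEP) = 403.0 / (14.5 − 6) = 403.0/8.5 = 47.412 mL/cmH2O.
τ = R × C = 16.154 × 0.04741 L/cmH2O = 0.7659 s.
t = −τ·ln(1 − 0.90) = −0.7659·ln(0.1) = 1.764 s.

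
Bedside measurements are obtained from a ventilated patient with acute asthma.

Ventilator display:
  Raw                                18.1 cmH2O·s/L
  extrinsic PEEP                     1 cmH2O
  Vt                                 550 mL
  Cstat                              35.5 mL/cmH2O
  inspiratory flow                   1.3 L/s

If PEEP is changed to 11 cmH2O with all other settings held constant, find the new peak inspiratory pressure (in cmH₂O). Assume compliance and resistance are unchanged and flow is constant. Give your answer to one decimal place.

50.0

PIP = Vt/C + R·V̇ + PEEP (constant-flow equation of motion).
Only the baseline term changes: ΔPIP = ΔPEEP = 11 − 1 = 10.0 cmH2O.
Original PIP = 550/35.5 + 18.1×1.3 + 1 = 40.023 cmH2O; new PIP = 40.023 + (10.0) = 50.023 cmH2O.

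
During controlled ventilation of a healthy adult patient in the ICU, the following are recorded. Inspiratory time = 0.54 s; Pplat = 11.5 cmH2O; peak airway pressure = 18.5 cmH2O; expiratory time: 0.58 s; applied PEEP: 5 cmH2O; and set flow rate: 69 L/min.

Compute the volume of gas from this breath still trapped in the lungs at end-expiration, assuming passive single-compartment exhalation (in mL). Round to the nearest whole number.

229

Flow: 69 L/min ÷ 60 = 1.15 L/s.
Vt = flow × Ti = 1.15 L/s × 0.54 s × 1000 mL/L = 621.0 mL.
R = (PIP − Pplat)/V̇ = (18.5 − 11.5) / 1.15 = 7.0/1.15 = 6.087 cmH2O·s/L.
C = Vt/(Pplat − PEEP) = 621.0 / (11.5 − 5) = 621.0/6.5 = 95.538 mL/cmH2O.
τ = R × C = 6.087 × 0.09554 L/cmH2O = 0.5816 s.
Fraction remaining = e^(−Te/τ) = e^(−0.58/0.5816) = 0.3689.
Trapped volume = 621.0 × 0.3689 = 229.09 mL.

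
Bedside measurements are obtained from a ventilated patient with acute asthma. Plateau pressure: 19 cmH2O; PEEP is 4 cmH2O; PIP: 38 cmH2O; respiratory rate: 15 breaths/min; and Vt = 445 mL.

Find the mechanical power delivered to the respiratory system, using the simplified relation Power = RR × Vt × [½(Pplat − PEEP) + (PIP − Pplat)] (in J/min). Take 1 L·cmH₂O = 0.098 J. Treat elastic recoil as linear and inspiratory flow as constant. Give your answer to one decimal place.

17.3

Per-breath work = Vt × [½(Pplat−PEEP) + (PIP−Pplat)] = 0.445 × [0.5×15.0 + 19.0] = 0.445 × 26.5 = 11.793 L·cmH2O.
Power = 15 × 11.793 = 176.9 L·cmH2O/min.
× 0.098 J/(L·cmH2O) → 17.336 J/min.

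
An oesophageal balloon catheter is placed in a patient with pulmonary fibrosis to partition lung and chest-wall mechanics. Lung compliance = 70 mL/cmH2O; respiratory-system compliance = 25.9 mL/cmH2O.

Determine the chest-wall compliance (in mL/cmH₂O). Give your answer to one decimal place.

41.1

1/Ccw = 1/Crs − 1/CL.
1/Ccw = 1/25.9 − 1/70 = 0.02432.
Ccw = 41.118 mL/cmH2O.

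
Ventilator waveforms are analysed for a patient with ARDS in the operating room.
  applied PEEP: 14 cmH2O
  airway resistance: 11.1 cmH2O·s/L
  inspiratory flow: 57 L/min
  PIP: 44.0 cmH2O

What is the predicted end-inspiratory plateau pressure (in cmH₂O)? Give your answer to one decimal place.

33.5

Flow: 57 L/min ÷ 60 = 0.95 L/s.
Pplat = PIP − Raw × flow = 44.0 − 11.1 × 0.95 = 44.0 − 10.545 = 33.455 cmH2O.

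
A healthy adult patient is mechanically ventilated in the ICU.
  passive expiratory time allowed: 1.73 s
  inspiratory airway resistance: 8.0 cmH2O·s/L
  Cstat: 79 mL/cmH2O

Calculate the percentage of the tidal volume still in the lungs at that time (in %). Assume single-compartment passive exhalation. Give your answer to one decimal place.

6.5

τ = R × C = 8.0 × 79 mL/cmH2O = 8.0 × 0.079 L/cmH2O = 0.632 s.
Passive exhalation: V(t)/V₀ = e^(−t/τ) = e^(−1.73/0.632) = 0.06474.
Fraction remaining = 0.06474 → 6.474%.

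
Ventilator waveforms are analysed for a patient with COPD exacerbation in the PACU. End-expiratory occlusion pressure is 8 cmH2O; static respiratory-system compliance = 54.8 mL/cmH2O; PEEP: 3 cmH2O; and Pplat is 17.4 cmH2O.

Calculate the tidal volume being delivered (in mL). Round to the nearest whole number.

515

End-expiratory occlusion gives total PEEP = 8 cmH2O (intrinsic PEEP = 8 − 3 = 5). Use total PEEP for the elastic gradient.
Vt = Cstat × (Pplat − PEEPtotal) = 54.8 × (17.4 − 8) = 54.8 × 9.4 = 515.12 mL.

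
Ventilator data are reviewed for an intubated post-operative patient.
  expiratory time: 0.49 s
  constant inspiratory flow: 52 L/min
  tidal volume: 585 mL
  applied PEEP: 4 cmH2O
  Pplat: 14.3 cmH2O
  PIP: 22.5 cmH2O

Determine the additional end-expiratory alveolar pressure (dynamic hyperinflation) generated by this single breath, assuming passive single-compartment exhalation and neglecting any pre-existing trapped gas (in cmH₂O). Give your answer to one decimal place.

Flow: 52 L/min ÷ 60 = 0.8667 L/s.
R = (PIP − Pplat)/V̇ = (22.5 − 14.3) / 0.8667 = 8.2/0.8667 = 9.461 cmH2O·s/L.
C = Vt/(Pplat − PEEP) = 585.0 / (14.3 − 4) = 585.0/10.3 = 56.796 mL/cmH2O.
τ = R × C = 9.461 × 0.0568 L/cmH2O = 0.5374 s.
Fraction remaining = e^(−Te/τ) = e^(−0.49/0.5374) = 0.4018; trapped volume = 585.0 × 0.4018 = 235.05 mL.
Additional alveolar pressure from trapping ≈ V_trapped / C = 235.05 / 56.796 = 4.138 cmH2O.

4.1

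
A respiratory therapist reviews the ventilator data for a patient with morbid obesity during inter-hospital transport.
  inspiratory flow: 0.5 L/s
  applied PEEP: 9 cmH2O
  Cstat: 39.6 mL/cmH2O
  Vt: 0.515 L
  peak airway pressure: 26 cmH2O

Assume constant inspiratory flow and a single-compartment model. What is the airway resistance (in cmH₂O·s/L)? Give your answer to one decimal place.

Equation of motion (constant flow): PIP = Vt/C + R·V̇ + PEEP.
R·V̇ = PIP − Vt/C − PEEP = 26 − 515/39.6 − 9 = 26 − 13.005 − 9 = 3.995 cmH2O.
R = 3.995 / 0.5 = 7.99 cmH2O·s/L.

8.0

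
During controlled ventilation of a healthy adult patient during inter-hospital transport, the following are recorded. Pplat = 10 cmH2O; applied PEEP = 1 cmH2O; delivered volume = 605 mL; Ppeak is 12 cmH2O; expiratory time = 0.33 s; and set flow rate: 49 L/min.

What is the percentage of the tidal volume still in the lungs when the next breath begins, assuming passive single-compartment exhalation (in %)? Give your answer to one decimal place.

Flow: 49 L/min ÷ 60 = 0.8167 L/s.
R = (PIP − Pplat)/V̇ = (12 − 10) / 0.8167 = 2.0/0.8167 = 2.449 cmH2O·s/L.
C = Vt/(Pplat − PEEP) = 605.0 / (10 − 1) = 605.0/9.0 = 67.222 mL/cmH2O.
τ = R × C = 2.449 × 0.06722 L/cmH2O = 0.1646 s.
Fraction remaining at end-expiration = e^(−Te/τ) = e^(−0.33/0.1646) = 0.1347 → 13.47%.

13.5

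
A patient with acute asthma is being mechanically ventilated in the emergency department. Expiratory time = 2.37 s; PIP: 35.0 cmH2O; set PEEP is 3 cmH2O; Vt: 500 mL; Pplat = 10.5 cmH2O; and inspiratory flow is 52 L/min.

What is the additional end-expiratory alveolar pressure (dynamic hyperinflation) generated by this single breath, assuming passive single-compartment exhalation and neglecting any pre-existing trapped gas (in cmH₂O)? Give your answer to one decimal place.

Flow: 52 L/min ÷ 60 = 0.8667 L/s.
R = (PIP − Pplat)/V̇ = (35.0 − 10.5) / 0.8667 = 24.5/0.8667 = 28.268 cmH2O·s/L.
C = Vt/(Pplat − PEEP) = 500.0 / (10.5 − 3) = 500.0/7.5 = 66.667 mL/cmH2O.
τ = R × C = 28.268 × 0.06667 L/cmH2O = 1.885 s.
Fraction remaining = e^(−Te/τ) = e^(−2.37/1.885) = 0.2844; trapped volume = 500.0 × 0.2844 = 142.2 mL.
Additional alveolar pressure from trapping ≈ V_trapped / C = 142.2 / 66.667 = 2.133 cmH2O.

2.1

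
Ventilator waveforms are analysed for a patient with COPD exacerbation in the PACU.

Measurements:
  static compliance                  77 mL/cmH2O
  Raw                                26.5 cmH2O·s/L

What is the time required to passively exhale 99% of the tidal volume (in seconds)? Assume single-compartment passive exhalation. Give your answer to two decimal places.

τ = R × C = 26.5 × 77 mL/cmH2O = 26.5 × 0.077 L/cmH2O = 2.041 s.
Exhaled fraction f = 1 − e^(−t/τ) → t = −τ·ln(1 − f) = −2.041·ln(0.01) = 9.399 s.

9.40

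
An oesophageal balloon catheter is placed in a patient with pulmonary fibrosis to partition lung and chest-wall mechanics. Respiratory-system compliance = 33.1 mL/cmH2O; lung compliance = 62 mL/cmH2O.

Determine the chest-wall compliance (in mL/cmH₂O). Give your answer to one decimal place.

71.0

1/Ccw = 1/Crs − 1/CL.
1/Ccw = 1/33.1 − 1/62 = 0.01408.
Ccw = 71.023 mL/cmH2O.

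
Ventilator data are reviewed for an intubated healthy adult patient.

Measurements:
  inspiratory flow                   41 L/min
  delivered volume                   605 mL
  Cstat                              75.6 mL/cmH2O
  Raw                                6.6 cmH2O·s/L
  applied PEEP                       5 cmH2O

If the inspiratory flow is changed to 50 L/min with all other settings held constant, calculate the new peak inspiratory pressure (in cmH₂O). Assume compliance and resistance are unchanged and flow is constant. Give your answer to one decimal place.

18.5

Flow: 41 L/min ÷ 60 = 0.6833 L/s.
New flow: 50 L/min ÷ 60 = 0.8333 L/s.
PIP = Vt/C + R·V̇ + PEEP (constant-flow equation of motion).
Only the resistive term changes: ΔPIP = R × ΔV̇ = 6.6 × (0.8333 − 0.6833) = 6.6 × 0.15 = 0.99 cmH2O.
Original PIP = 605/75.6 + 6.6×0.6833 + 5 = 17.512 cmH2O; new PIP = 17.512 + (0.99) = 18.502 cmH2O.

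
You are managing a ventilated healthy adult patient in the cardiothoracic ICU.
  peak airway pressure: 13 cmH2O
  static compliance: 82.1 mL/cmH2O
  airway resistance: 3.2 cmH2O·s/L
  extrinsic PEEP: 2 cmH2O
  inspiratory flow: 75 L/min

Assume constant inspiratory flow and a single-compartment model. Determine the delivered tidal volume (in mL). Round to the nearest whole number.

Flow: 75 L/min ÷ 60 = 1.25 L/s.
Equation of motion (constant flow): PIP = Vt/C + R·V̇ + PEEP.
Vt/C = PIP − R·V̇ − PEEP = 13 − 4.0 − 2 = 7.0 cmH2O.
Vt = C × 7.0 = 82.1 × 7.0 = 574.7 mL.

575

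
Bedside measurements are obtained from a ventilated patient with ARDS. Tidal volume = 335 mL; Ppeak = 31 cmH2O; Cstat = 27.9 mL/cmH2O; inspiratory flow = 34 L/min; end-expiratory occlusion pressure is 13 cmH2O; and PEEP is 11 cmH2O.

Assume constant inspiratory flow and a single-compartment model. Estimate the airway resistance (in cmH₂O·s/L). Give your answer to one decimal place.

10.6

Flow: 34 L/min ÷ 60 = 0.5667 L/s.
Total PEEP = 13 cmH2O (set 11 + intrinsic 2); this is the baseline alveolar pressure.
Equation of motion (constant flow): PIP = Vt/C + R·V̇ + PEEP.
R·V̇ = PIP − Vt/C − PEEP = 31 − 335/27.9 − 13 = 31 − 12.007 − 13 = 5.993 cmH2O.
R = 5.993 / 0.5667 = 10.575 cmH2O·s/L.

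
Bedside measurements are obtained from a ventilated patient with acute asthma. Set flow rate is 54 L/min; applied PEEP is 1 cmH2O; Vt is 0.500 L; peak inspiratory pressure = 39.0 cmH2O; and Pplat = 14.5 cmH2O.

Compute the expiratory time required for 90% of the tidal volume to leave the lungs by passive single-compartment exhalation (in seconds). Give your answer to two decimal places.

2.32

Flow: 54 L/min ÷ 60 = 0.9 L/s.
R = (PIP − Pplat)/V̇ = (39.0 − 14.5) / 0.9 = 24.5/0.9 = 27.222 cmH2O·s/L.
C = Vt/(Pplat − PEEP) = 500.0 / (14.5 − 1) = 500.0/13.5 = 37.037 mL/cmH2O.
τ = R × C = 27.222 × 0.03704 L/cmH2O = 1.008 s.
t = −τ·ln(1 − 0.90) = −1.008·ln(0.1) = 2.321 s.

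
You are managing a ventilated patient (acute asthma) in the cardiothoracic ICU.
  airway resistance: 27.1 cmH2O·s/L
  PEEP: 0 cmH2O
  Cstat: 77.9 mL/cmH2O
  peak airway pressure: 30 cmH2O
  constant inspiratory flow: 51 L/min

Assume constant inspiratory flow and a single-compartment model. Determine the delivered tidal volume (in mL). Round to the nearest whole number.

543

Flow: 51 L/min ÷ 60 = 0.85 L/s.
Equation of motion (constant flow): PIP = Vt/C + R·V̇ + PEEP.
Vt/C = PIP − R·V̇ − PEEP = 30 − 23.035 − 0 = 6.965 cmH2O.
Vt = C × 6.965 = 77.9 × 6.965 = 542.57 mL.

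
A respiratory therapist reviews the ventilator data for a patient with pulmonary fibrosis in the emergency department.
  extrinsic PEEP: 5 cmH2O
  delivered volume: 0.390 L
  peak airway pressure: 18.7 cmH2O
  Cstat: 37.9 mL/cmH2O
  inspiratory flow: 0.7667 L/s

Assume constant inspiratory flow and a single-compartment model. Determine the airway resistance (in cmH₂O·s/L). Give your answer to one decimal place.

Equation of motion (constant flow): PIP = Vt/C + R·V̇ + PEEP.
R·V̇ = PIP − Vt/C − PEEP = 18.7 − 390/37.9 − 5 = 18.7 − 10.29 − 5 = 3.41 cmH2O.
R = 3.41 / 0.7667 = 4.448 cmH2O·s/L.

4.4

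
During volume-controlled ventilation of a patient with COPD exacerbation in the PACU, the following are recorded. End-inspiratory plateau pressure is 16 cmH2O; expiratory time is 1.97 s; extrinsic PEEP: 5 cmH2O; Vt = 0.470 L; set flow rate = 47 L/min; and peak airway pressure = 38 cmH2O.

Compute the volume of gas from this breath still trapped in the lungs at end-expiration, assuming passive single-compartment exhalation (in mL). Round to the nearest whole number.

91

Flow: 47 L/min ÷ 60 = 0.7833 L/s.
R = (PIP − Pplat)/V̇ = (38 − 16) / 0.7833 = 22.0/0.7833 = 28.086 cmH2O·s/L.
C = Vt/(Pplat − PEEP) = 470.0 / (16 − 5) = 470.0/11.0 = 42.727 mL/cmH2O.
τ = R × C = 28.086 × 0.04273 L/cmH2O = 1.2 s.
Fraction remaining = e^(−Te/τ) = e^(−1.97/1.2) = 0.1937.
Trapped volume = 470.0 × 0.1937 = 91.039 mL.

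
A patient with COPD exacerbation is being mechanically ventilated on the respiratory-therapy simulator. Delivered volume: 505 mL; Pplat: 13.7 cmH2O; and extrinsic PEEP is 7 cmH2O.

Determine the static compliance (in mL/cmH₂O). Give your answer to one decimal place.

Cstat = Vt / (Pplat − PEEP) = 505 / (13.7 − 7) = 505 / 6.7 = 75.373 mL/cmH2O.

75.4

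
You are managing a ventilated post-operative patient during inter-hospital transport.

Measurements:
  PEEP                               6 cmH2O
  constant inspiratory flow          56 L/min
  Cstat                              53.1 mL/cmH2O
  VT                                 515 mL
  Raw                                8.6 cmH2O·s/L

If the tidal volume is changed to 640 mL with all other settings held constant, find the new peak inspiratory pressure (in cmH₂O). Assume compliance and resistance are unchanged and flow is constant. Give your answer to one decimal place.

Flow: 56 L/min ÷ 60 = 0.9333 L/s.
PIP = Vt/C + R·V̇ + PEEP (constant-flow equation of motion).
Only the elastic term changes: ΔPIP = ΔVt / C = (640 − 515) / 53.1 = 2.354 cmH2O.
Original PIP = 515/53.1 + 8.6×0.9333 + 6 = 23.725 cmH2O; new PIP = 23.725 + (2.354) = 26.079 cmH2O.

26.1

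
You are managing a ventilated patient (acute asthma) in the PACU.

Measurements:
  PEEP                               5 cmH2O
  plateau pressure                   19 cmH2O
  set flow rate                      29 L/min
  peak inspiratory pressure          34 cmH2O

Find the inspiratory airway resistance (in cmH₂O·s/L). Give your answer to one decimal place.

31.0

Flow: 29 L/min ÷ 60 = 0.4833 L/s.
Raw = (PIP − Pplat) / flow = (34 − 19) / 0.4833 = 15.0 / 0.4833 = 31.037 cmH2O·s/L.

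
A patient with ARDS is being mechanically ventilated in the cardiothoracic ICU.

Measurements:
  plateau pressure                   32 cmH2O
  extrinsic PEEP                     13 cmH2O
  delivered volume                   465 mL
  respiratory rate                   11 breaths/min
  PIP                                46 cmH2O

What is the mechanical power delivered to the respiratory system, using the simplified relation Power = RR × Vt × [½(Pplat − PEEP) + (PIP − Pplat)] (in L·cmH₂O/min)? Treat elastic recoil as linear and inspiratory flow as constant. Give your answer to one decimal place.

Per-breath work = Vt × [½(Pplat−PEEP) + (PIP−Pplat)] = 0.465 × [0.5×19.0 + 14.0] = 0.465 × 23.5 = 10.928 L·cmH2O.
Power = 11 × 10.928 = 120.21 L·cmH2O/min.

120.2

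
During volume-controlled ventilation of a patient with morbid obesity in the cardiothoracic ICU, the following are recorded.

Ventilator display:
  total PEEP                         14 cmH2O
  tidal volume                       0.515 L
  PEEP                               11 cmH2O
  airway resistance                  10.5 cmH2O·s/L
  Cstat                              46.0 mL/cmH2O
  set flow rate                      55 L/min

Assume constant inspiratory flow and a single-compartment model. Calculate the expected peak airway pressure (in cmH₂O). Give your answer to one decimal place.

34.8

Flow: 55 L/min ÷ 60 = 0.9167 L/s.
Total PEEP = 14 cmH2O (set 11 + intrinsic 3); this is the baseline alveolar pressure.
Equation of motion (constant flow): PIP = Vt/C + R·V̇ + PEEP.
PIP = 515/46.0 + 10.5×0.9167 + 14 = 11.196 + 9.625 + 14 = 34.821 cmH2O.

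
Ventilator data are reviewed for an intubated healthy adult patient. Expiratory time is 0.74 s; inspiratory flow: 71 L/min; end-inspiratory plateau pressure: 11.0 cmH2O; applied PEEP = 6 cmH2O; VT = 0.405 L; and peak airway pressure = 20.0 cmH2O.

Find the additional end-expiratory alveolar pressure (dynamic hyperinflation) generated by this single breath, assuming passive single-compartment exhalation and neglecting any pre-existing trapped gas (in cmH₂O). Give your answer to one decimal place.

Flow: 71 L/min ÷ 60 = 1.1833 L/s.
R = (PIP − Pplat)/V̇ = (20.0 − 11.0) / 1.1833 = 9.0/1.1833 = 7.606 cmH2O·s/L.
C = Vt/(Pplat − PEEP) = 405.0 / (11.0 − 6) = 405.0/5.0 = 81.0 mL/cmH2O.
τ = R × C = 7.606 × 0.081 L/cmH2O = 0.6161 s.
Fraction remaining = e^(−Te/τ) = e^(−0.74/0.6161) = 0.3009; trapped volume = 405.0 × 0.3009 = 121.86 mL.
Additional alveolar pressure from trapping ≈ V_trapped / C = 121.86 / 81.0 = 1.504 cmH2O.

1.5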